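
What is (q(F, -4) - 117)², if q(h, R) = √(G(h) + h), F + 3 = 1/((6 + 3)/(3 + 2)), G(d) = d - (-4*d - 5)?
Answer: (351 - I*√87)²/9 ≈ 13679.0 - 727.54*I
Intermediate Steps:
G(d) = 5 + 5*d (G(d) = d - (-5 - 4*d) = d + (5 + 4*d) = 5 + 5*d)
F = -22/9 (F = -3 + 1/((6 + 3)/(3 + 2)) = -3 + 1/(9/5) = -3 + 5/9 = -22/9 ≈ -2.4444)
q(h, R) = √(5 + 6*h) (q(h, R) = √((5 + 5*h) + h) = √(5 + 6*h))
(q(F, -4) - 117)² = (√(5 + 6*(-22/9)) - 117)² = (√(5 - 44/3) - 117)² = (√(-29/3) - 117)² = (I*√87/3 - 117)² = (-117 + I*√87/3)²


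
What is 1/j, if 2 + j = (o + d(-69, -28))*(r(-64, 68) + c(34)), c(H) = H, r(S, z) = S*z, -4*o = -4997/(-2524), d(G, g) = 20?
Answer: -5048/425166853 ≈ -1.1873e-5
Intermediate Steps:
o = -4997/10096 (o = -(-4997)/(4*(-2524)) = -(-4997)*(-1)/(4*2524) = -¼*4997/2524 = -4997/10096 ≈ -0.49495)
j = -425166853/5048 (j = -2 + (-4997/10096 + 20)*(-64*68 + 34) = -2 + 196923*(-4352 + 34)/10096 = -2 + (196923/10096)*(-4318) = -2 - 425156757/5048 = -425166853/5048 ≈ -84225.)
1/j = 1/(-425166853/5048) = -5048/425166853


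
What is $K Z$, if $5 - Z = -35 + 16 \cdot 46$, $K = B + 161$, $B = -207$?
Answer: $32016$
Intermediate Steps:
$K = -46$ ($K = -207 + 161 = -46$)
$Z = -696$ ($Z = 5 - \left(-35 + 16 \cdot 46\right) = 5 - \left(-35 + 736\right) = 5 - 701 = -696$)
$K Z = \left(-46\right) \left(-696\right) = 32016$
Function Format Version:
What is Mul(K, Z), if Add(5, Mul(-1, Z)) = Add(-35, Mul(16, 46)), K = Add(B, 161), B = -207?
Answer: 32016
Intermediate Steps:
K = -46 (K = Add(-207, 161) = -46)
Z = -696 (Z = Add(5, Mul(-1, Add(-35, Mul(16, 46)))) = Add(5, Mul(-1, Add(-35, 736))) = Add(5, Mul(-1, 701)) = Add(5, -701) = -696)
Mul(K, Z) = Mul(-46, -696) = 32016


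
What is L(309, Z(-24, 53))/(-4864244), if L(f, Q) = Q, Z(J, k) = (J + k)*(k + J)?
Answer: -841/4864244 ≈ -0.00017289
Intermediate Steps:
Z(J, k) = (J + k)² (Z(J, k) = (J + k)*(J + k) = (J + k)²)
L(309, Z(-24, 53))/(-4864244) = (-24 + 53)²/(-4864244) = 29²*(-1/4864244) = 841*(-1/4864244) = -841/4864244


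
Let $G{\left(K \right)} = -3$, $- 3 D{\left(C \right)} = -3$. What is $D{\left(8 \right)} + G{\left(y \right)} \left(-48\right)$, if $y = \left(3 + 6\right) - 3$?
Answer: $145$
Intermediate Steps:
$D{\left(C \right)} = 1$ ($D{\left(C \right)} = \left(- \frac{1}{3}\right) \left(-3\right) = 1$)
$y = 6$ ($y = 9 - 3 = 6$)
$D{\left(8 \right)} + G{\left(y \right)} \left(-48\right) = 1 - -144 = 1 + 144 = 145$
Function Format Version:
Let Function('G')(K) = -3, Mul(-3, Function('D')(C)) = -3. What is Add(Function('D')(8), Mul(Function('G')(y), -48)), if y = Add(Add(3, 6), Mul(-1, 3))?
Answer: 145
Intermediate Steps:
Function('D')(C) = 1 (Function('D')(C) = Mul(Rational(-1, 3), -3) = 1)
y = 6 (y = Add(9, -3) = 6)
Add(Function('D')(8), Mul(Function('G')(y), -48)) = Add(1, Mul(-3, -48)) = Add(1, 144) = 145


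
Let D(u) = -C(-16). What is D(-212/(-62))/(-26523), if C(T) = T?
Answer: -16/26523 ≈ -0.00060325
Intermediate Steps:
D(u) = 16 (D(u) = -1*(-16) = 16)
D(-212/(-62))/(-26523) = 16/(-26523) = 16*(-1/26523) = -16/26523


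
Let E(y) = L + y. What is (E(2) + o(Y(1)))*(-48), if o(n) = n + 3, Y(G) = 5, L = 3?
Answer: -624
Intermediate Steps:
E(y) = 3 + y
o(n) = 3 + n
(E(2) + o(Y(1)))*(-48) = ((3 + 2) + (3 + 5))*(-48) = (5 + 8)*(-48) = 13*(-48) = -624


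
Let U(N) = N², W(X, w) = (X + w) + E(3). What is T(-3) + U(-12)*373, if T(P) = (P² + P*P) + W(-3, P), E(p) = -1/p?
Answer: 161171/3 ≈ 53724.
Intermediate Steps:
W(X, w) = -⅓ + X + w (W(X, w) = (X + w) - 1/3 = (X + w) - 1*⅓ = (X + w) - ⅓ = -⅓ + X + w)
T(P) = -10/3 + P + 2*P² (T(P) = (P² + P*P) + (-⅓ - 3 + P) = (P² + P²) + (-10/3 + P) = 2*P² + (-10/3 + P) = -10/3 + P + 2*P²)
T(-3) + U(-12)*373 = (-10/3 - 3 + 2*(-3)²) + (-12)²*373 = (-10/3 - 3 + 2*9) + 144*373 = (-10/3 - 3 + 18) + 53712 = 35/3 + 53712 = 161171/3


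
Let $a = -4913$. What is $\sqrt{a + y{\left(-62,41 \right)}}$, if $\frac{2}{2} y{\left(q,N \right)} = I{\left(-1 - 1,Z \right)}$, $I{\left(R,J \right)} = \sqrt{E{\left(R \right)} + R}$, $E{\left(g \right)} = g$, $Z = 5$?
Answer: $\sqrt{-4913 + 2 i} \approx 0.014 + 70.093 i$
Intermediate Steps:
$I{\left(R,J \right)} = \sqrt{2} \sqrt{R}$ ($I{\left(R,J \right)} = \sqrt{R + R} = \sqrt{2 R} = \sqrt{2} \sqrt{R}$)
$y{\left(q,N \right)} = 2 i$ ($y{\left(q,N \right)} = \sqrt{2} \sqrt{-1 - 1} = \sqrt{2} \sqrt{-2} = \sqrt{2} i \sqrt{2} = 2 i$)
$\sqrt{a + y{\left(-62,41 \right)}} = \sqrt{-4913 + 2 i}$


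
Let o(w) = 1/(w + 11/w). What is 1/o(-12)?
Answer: -155/12 ≈ -12.917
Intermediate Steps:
1/o(-12) = 1/(-12/(11 + (-12)²)) = 1/(-12/(11 + 144)) = 1/(-12/155) = -155/12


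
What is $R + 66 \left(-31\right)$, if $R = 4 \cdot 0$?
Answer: $-2046$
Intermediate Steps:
$R = 0$
$R + 66 \left(-31\right) = 0 + 66 \left(-31\right) = 0 - 2046 = -2046$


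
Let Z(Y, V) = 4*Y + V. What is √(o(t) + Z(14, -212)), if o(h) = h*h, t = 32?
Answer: 2*√217 ≈ 29.462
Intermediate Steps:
o(h) = h²
Z(Y, V) = V + 4*Y
√(o(t) + Z(14, -212)) = √(32² + (-212 + 4*14)) = √(1024 + (-212 + 56)) = √(1024 - 156) = √868 = 2*√217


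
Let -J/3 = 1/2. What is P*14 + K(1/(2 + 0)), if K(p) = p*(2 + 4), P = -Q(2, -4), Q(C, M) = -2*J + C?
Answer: -67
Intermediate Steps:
J = -3/2 ≈ -1.5000
Q(C, M) = 3 + C (Q(C, M) = -2*(-3/2) + C = 3 + C)
P = -5 (P = -(3 + 2) = -1*5 = -5)
K(p) = 6*p (K(p) = p*6 = 6*p)
P*14 + K(1/(2 + 0)) = -5*14 + 6/(2 + 0) = -70 + 6/2 = -70 + 6*(1/2) = -70 + 3 = -67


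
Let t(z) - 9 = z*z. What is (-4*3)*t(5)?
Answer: -408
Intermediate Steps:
t(z) = 9 + z**2 (t(z) = 9 + z*z = 9 + z**2)
(-4*3)*t(5) = (-4*3)*(9 + 5**2) = -12*(9 + 25) = -12*34 = -408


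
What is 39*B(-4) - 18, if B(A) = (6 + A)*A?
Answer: -330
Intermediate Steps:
B(A) = A*(6 + A)
39*B(-4) - 18 = 39*(-4*(6 - 4)) - 18 = 39*(-4*2) - 18 = 39*(-8) - 18 = -312 - 18 = -330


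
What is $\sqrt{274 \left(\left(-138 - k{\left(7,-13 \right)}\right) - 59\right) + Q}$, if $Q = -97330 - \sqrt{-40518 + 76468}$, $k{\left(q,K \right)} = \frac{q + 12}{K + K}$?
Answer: $\frac{\sqrt{-25537213 - 845 \sqrt{1438}}}{13} \approx 388.97 i$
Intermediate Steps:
$k{\left(q,K \right)} = \frac{12 + q}{2 K}$
$Q = -97330 - 5 \sqrt{1438}$ ($Q = -97330 - \sqrt{35950} = -97330 - 5 \sqrt{1438} \approx -97520.0$)
$\sqrt{274 \left(\left(-138 - k{\left(7,-13 \right)}\right) - 59\right) + Q} = \sqrt{274 \left(\left(-138 - \frac{12 + 7}{2 \left(-13\right)}\right) - 59\right) - \left(97330 + 5 \sqrt{1438}\right)} = \sqrt{274 \left(\left(-138 - \frac{1}{2} \left(- \frac{1}{13}\right) 19\right) - 59\right) - \left(97330 + 5 \sqrt{1438}\right)} = \sqrt{274 \left(\left(-138 - - \frac{19}{26}\right) - 59\right) - \left(97330 + 5 \sqrt{1438}\right)} = \sqrt{274 \left(\left(-138 + \frac{19}{26}\right) - 59\right) - \left(97330 + 5 \sqrt{1438}\right)} = \sqrt{274 \left(- \frac{3569}{26} - 59\right) - \left(97330 + 5 \sqrt{1438}\right)} = \sqrt{274 \left(- \frac{5103}{26}\right) - \left(97330 + 5 \sqrt{1438}\right)} = \sqrt{- \frac{699111}{13} - \left(97330 + 5 \sqrt{1438}\right)} = \sqrt{- \frac{1964401}{13} - 5 \sqrt{1438}}$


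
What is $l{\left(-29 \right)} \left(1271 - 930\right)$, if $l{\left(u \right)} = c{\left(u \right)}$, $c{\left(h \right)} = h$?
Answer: $-9889$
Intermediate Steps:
$l{\left(u \right)} = u$
$l{\left(-29 \right)} \left(1271 - 930\right) = - 29 \left(1271 - 930\right) = \left(-29\right) 341 = -9889$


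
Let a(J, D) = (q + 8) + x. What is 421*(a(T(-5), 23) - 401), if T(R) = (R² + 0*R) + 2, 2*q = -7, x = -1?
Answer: -334695/2 ≈ -1.6735e+5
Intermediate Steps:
q = -7/2 (q = (½)*(-7) = -7/2 ≈ -3.5000)
T(R) = 2 + R² (T(R) = (R² + 0) + 2 = R² + 2 = 2 + R²)
a(J, D) = 7/2 (a(J, D) = (-7/2 + 8) - 1 = 9/2 - 1 = 7/2)
421*(a(T(-5), 23) - 401) = 421*(7/2 - 401) = 421*(-795/2) = -334695/2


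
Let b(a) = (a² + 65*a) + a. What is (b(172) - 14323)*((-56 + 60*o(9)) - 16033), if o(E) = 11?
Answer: -410611977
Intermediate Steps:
b(a) = a² + 66*a
(b(172) - 14323)*((-56 + 60*o(9)) - 16033) = (172*(66 + 172) - 14323)*((-56 + 60*11) - 16033) = (172*238 - 14323)*((-56 + 660) - 16033) = (40936 - 14323)*(604 - 16033) = 26613*(-15429) = -410611977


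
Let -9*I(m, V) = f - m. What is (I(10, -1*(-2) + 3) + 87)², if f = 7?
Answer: 68644/9 ≈ 7627.1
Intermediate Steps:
I(m, V) = -7/9 + m/9 (I(m, V) = -(7 - m)/9 = -7/9 + m/9)
(I(10, -1*(-2) + 3) + 87)² = ((-7/9 + (⅑)*10) + 87)² = ((-7/9 + 10/9) + 87)² = (⅓ + 87)² = (262/3)² = 68644/9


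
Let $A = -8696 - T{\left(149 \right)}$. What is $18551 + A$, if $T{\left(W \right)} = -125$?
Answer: $9980$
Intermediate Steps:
$A = -8571$ ($A = -8696 - -125 = -8696 + 125 = -8571$)
$18551 + A = 18551 - 8571 = 9980$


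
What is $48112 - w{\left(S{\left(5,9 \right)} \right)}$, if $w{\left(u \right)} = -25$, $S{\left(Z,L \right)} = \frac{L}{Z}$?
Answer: $48137$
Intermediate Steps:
$48112 - w{\left(S{\left(5,9 \right)} \right)} = 48112 - -25 = 48112 + 25 = 48137$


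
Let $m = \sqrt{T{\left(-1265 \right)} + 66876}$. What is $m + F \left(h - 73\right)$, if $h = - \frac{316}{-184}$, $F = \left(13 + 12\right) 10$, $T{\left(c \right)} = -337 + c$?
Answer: $- \frac{409875}{23} + \sqrt{65274} \approx -17565.0$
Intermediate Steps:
$F = 250$ ($F = 25 \cdot 10 = 250$)
$h = \frac{79}{46}$ ($h = \left(-316\right) \left(- \frac{1}{184}\right) = \frac{79}{46} \approx 1.7174$)
$m = \sqrt{65274}$ ($m = \sqrt{\left(-337 - 1265\right) + 66876} = \sqrt{-1602 + 66876} = \sqrt{65274} \approx 255.49$)
$m + F \left(h - 73\right) = \sqrt{65274} + 250 \left(\frac{79}{46} - 73\right) = \sqrt{65274} + 250 \left(- \frac{3279}{46}\right) = \sqrt{65274} - \frac{409875}{23} = - \frac{409875}{23} + \sqrt{65274}$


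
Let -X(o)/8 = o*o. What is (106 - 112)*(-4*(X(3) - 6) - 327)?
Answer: 90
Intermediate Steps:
X(o) = -8*o**2 (X(o) = -8*o*o = -8*o**2)
(106 - 112)*(-4*(X(3) - 6) - 327) = (106 - 112)*(-4*(-8*3**2 - 6) - 327) = -6*(-4*(-8*9 - 6) - 327) = -6*(-4*(-72 - 6) - 327) = -6*(-4*(-78) - 327) = -6*(312 - 327) = -6*(-15) = 90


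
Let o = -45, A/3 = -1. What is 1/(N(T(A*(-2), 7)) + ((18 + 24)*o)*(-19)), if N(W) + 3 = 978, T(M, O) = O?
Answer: 1/36885 ≈ 2.7111e-5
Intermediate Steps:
A = -3 (A = 3*(-1) = -3)
N(W) = 975 (N(W) = -3 + 978 = 975)
1/(N(T(A*(-2), 7)) + ((18 + 24)*o)*(-19)) = 1/(975 + ((18 + 24)*(-45))*(-19)) = 1/(975 + (42*(-45))*(-19)) = 1/(975 - 1890*(-19)) = 1/(975 + 35910) = 1/36885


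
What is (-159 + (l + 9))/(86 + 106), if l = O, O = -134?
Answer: -71/48 ≈ -1.4792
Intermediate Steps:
l = -134
(-159 + (l + 9))/(86 + 106) = (-159 + (-134 + 9))/(86 + 106) = (-159 - 125)/192 = -284*1/192 = -71/48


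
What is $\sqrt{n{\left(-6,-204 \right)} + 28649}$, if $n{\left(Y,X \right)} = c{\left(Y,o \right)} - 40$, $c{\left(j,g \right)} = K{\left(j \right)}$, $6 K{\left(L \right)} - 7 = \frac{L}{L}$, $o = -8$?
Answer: $\frac{\sqrt{257493}}{3} \approx 169.15$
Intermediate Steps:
$K{\left(L \right)} = \frac{4}{3}$ ($K{\left(L \right)} = \frac{7}{6} + \frac{L \frac{1}{L}}{6} = \frac{7}{6} + \frac{1}{6} \cdot 1 = \frac{7}{6} + \frac{1}{6} = \frac{4}{3}$)
$c{\left(j,g \right)} = \frac{4}{3}$
$n{\left(Y,X \right)} = - \frac{116}{3}$ ($n{\left(Y,X \right)} = \frac{4}{3} - 40 = - \frac{116}{3}$)
$\sqrt{n{\left(-6,-204 \right)} + 28649} = \sqrt{- \frac{116}{3} + 28649} = \sqrt{\frac{85831}{3}} = \frac{\sqrt{257493}}{3}$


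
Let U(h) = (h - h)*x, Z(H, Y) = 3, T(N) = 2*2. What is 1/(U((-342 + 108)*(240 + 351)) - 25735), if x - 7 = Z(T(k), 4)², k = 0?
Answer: -1/25735 ≈ -3.8858e-5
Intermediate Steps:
T(N) = 4
x = 16 (x = 7 + 3² = 7 + 9 = 16)
U(h) = 0 (U(h) = (h - h)*16 = 0*16 = 0)
1/(U((-342 + 108)*(240 + 351)) - 25735) = 1/(0 - 25735) = 1/(-25735) = -1/25735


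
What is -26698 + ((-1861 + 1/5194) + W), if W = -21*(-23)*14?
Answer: -113213617/5194 ≈ -21797.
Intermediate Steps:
W = 6762 (W = 483*14 = 6762)
-26698 + ((-1861 + 1/5194) + W) = -26698 + ((-1861 + 1/5194) + 6762) = -26698 + (-9666033/5194 + 6762) = -26698 + 25455795/5194 = -113213617/5194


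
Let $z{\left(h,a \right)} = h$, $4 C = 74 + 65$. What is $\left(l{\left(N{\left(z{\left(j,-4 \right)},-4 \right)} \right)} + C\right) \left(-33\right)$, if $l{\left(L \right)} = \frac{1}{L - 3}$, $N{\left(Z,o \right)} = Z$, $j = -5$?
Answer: $- \frac{9141}{8} \approx -1142.6$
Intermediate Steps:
$C = \frac{139}{4}$ ($C = \frac{74 + 65}{4} = \frac{1}{4} \cdot 139 = \frac{139}{4} \approx 34.75$)
$l{\left(L \right)} = \frac{1}{-3 + L}$
$\left(l{\left(N{\left(z{\left(j,-4 \right)},-4 \right)} \right)} + C\right) \left(-33\right) = \left(\frac{1}{-3 - 5} + \frac{139}{4}\right) \left(-33\right) = \left(\frac{1}{-8} + \frac{139}{4}\right) \left(-33\right) = \left(- \frac{1}{8} + \frac{139}{4}\right) \left(-33\right) = \frac{277}{8} \left(-33\right) = - \frac{9141}{8}$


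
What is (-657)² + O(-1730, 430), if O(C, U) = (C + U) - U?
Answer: 429919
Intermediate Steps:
O(C, U) = C
(-657)² + O(-1730, 430) = (-657)² - 1730 = 431649 - 1730 = 429919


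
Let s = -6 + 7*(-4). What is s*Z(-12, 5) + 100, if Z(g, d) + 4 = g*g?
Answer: -4660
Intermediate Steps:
Z(g, d) = -4 + g² (Z(g, d) = -4 + g*g = -4 + g²)
s = -34 (s = -6 - 28 = -34)
s*Z(-12, 5) + 100 = -34*(-4 + (-12)²) + 100 = -34*(-4 + 144) + 100 = -34*140 + 100 = -4760 + 100 = -4660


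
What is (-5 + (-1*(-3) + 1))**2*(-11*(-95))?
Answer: 1045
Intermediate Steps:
(-5 + (-1*(-3) + 1))**2*(-11*(-95)) = (-5 + (3 + 1))**2*1045 = (-5 + 4)**2*1045 = (-1)**2*1045 = 1*1045 = 1045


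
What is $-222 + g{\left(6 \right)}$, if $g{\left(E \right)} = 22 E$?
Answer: $-90$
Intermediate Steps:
$-222 + g{\left(6 \right)} = -222 + 22 \cdot 6 = -222 + 132 = -90$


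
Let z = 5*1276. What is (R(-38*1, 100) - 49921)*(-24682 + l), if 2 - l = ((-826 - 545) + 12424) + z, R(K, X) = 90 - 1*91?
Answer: 2102365186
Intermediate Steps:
z = 6380
R(K, X) = -1 (R(K, X) = 90 - 91 = -1)
l = -17431 (l = 2 - (((-826 - 545) + 12424) + 6380) = 2 - ((-1371 + 12424) + 6380) = 2 - (11053 + 6380) = 2 - 1*17433 = 2 - 17433 = -17431)
(R(-38*1, 100) - 49921)*(-24682 + l) = (-1 - 49921)*(-24682 - 17431) = -49922*(-42113) = 2102365186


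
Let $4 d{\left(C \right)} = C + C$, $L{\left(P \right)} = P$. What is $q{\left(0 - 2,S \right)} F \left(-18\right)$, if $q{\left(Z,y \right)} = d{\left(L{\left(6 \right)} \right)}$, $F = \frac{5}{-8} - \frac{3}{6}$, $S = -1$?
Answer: $\frac{243}{4} \approx 60.75$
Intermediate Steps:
$F = - \frac{9}{8}$ ($F = 5 \left(- \frac{1}{8}\right) - \frac{1}{2} = - \frac{5}{8} - \frac{1}{2} = - \frac{9}{8} \approx -1.125$)
$d{\left(C \right)} = \frac{C}{2}$ ($d{\left(C \right)} = \frac{C + C}{4} = \frac{2 C}{4} = \frac{C}{2}$)
$q{\left(Z,y \right)} = 3$ ($q{\left(Z,y \right)} = \frac{1}{2} \cdot 6 = 3$)
$q{\left(0 - 2,S \right)} F \left(-18\right) = 3 \left(- \frac{9}{8}\right) \left(-18\right) = \left(- \frac{27}{8}\right) \left(-18\right) = \frac{243}{4}$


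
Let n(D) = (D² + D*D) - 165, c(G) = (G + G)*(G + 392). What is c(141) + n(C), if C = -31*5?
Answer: 198191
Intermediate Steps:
c(G) = 2*G*(392 + G) (c(G) = (2*G)*(392 + G) = 2*G*(392 + G))
C = -155
n(D) = -165 + 2*D² (n(D) = (D² + D²) - 165 = 2*D² - 165 = -165 + 2*D²)
c(141) + n(C) = 2*141*(392 + 141) + (-165 + 2*(-155)²) = 2*141*533 + (-165 + 2*24025) = 150306 + (-165 + 48050) = 150306 + 47885 = 198191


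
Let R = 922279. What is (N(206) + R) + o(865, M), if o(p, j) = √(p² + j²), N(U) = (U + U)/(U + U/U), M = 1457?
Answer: 190912165/207 + √2871074 ≈ 9.2398e+5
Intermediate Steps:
N(U) = 2*U/(1 + U) (N(U) = (2*U)/(U + 1) = (2*U)/(1 + U) = 2*U/(1 + U))
o(p, j) = √(j² + p²)
(N(206) + R) + o(865, M) = (2*206/(1 + 206) + 922279) + √(1457² + 865²) = (2*206/207 + 922279) + √(2122849 + 748225) = (2*206*(1/207) + 922279) + √2871074 = (412/207 + 922279) + √2871074 = 190912165/207 + √2871074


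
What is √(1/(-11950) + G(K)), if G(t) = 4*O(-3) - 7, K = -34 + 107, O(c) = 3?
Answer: √28560022/2390 ≈ 2.2360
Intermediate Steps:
K = 73
G(t) = 5 (G(t) = 4*3 - 7 = 12 - 7 = 5)
√(1/(-11950) + G(K)) = √(1/(-11950) + 5) = √(-1/11950 + 5) = √(59749/11950) = √28560022/2390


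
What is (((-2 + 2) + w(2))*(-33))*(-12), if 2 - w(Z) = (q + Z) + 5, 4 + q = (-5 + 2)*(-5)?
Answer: -6336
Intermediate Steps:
q = 11 (q = -4 + (-5 + 2)*(-5) = -4 - 3*(-5) = -4 + 15 = 11)
w(Z) = -14 - Z (w(Z) = 2 - ((11 + Z) + 5) = 2 - (16 + Z) = 2 + (-16 - Z) = -14 - Z)
(((-2 + 2) + w(2))*(-33))*(-12) = (((-2 + 2) + (-14 - 1*2))*(-33))*(-12) = ((0 + (-14 - 2))*(-33))*(-12) = ((0 - 16)*(-33))*(-12) = -16*(-33)*(-12) = 528*(-12) = -6336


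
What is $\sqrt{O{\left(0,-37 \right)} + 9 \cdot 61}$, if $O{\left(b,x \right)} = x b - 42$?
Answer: $13 \sqrt{3} \approx 22.517$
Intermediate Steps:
$O{\left(b,x \right)} = -42 + b x$ ($O{\left(b,x \right)} = b x - 42 = -42 + b x$)
$\sqrt{O{\left(0,-37 \right)} + 9 \cdot 61} = \sqrt{\left(-42 + 0 \left(-37\right)\right) + 9 \cdot 61} = \sqrt{\left(-42 + 0\right) + 549} = \sqrt{-42 + 549} = \sqrt{507} = 13 \sqrt{3}$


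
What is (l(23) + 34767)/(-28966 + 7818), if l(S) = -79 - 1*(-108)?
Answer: -8699/5287 ≈ -1.6454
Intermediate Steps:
l(S) = 29 (l(S) = -79 + 108 = 29)
(l(23) + 34767)/(-28966 + 7818) = (29 + 34767)/(-28966 + 7818) = 34796/(-21148) = 34796*(-1/21148) = -8699/5287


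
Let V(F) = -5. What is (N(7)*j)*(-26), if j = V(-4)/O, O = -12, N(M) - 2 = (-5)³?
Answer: 2665/2 ≈ 1332.5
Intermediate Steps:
N(M) = -123 (N(M) = 2 + (-5)³ = 2 - 125 = -123)
j = 5/12 (j = -5/(-12) = -5*(-1/12) = 5/12 ≈ 0.41667)
(N(7)*j)*(-26) = -123*5/12*(-26) = -205/4*(-26) = 2665/2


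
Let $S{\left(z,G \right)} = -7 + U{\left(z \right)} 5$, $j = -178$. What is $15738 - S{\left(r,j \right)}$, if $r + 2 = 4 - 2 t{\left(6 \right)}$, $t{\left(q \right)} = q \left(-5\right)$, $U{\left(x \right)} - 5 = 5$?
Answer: $15695$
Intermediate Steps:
$U{\left(x \right)} = 10$ ($U{\left(x \right)} = 5 + 5 = 10$)
$t{\left(q \right)} = - 5 q$
$r = 62$ ($r = -2 - \left(-4 + 2 \left(\left(-5\right) 6\right)\right) = -2 + \left(4 - -60\right) = -2 + \left(4 + 60\right) = -2 + 64 = 62$)
$S{\left(z,G \right)} = 43$ ($S{\left(z,G \right)} = -7 + 10 \cdot 5 = -7 + 50 = 43$)
$15738 - S{\left(r,j \right)} = 15738 - 43 = 15695$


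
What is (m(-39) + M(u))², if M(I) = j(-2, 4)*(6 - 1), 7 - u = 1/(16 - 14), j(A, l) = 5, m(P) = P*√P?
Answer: (25 - 39*I*√39)² ≈ -58694.0 - 12178.0*I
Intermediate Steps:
m(P) = P^(3/2)
u = 13/2 (u = 7 - 1/(16 - 14) = 7 - 1/2 = 7 - 1*½ = 7 - ½ = 13/2 ≈ 6.5000)
M(I) = 25 (M(I) = 5*(6 - 1) = 5*5 = 25)
(m(-39) + M(u))² = ((-39)^(3/2) + 25)² = (-39*I*√39 + 25)² = (25 - 39*I*√39)²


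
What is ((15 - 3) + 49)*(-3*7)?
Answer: -1281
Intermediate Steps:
((15 - 3) + 49)*(-3*7) = (12 + 49)*(-21) = 61*(-21) = -1281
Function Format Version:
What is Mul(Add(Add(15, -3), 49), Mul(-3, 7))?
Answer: -1281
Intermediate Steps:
Mul(Add(Add(15, -3), 49), Mul(-3, 7)) = Mul(Add(12, 49), -21) = Mul(61, -21) = -1281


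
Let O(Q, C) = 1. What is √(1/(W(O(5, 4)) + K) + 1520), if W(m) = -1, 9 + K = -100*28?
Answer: √12002069190/2810 ≈ 38.987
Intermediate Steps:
K = -2809 (K = -9 - 100*28 = -9 - 2800 = -2809)
√(1/(W(O(5, 4)) + K) + 1520) = √(1/(-1 - 2809) + 1520) = √(1/(-2810) + 1520) = √(-1/2810 + 1520) = √(4271199/2810) = √12002069190/2810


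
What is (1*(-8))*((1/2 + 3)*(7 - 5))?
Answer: -56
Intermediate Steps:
(1*(-8))*((1/2 + 3)*(7 - 5)) = -8*(½ + 3)*2 = -28*2 = -8*7 = -56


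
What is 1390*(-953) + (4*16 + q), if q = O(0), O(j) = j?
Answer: -1324606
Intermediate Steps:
q = 0
1390*(-953) + (4*16 + q) = 1390*(-953) + (4*16 + 0) = -1324670 + (64 + 0) = -1324670 + 64 = -1324606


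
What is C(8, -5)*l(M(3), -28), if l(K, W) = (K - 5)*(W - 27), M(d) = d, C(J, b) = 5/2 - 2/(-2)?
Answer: 385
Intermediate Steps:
C(J, b) = 7/2 (C(J, b) = 5*(½) - 2*(-½) = 5/2 + 1 = 7/2)
l(K, W) = (-27 + W)*(-5 + K) (l(K, W) = (-5 + K)*(-27 + W) = (-27 + W)*(-5 + K))
C(8, -5)*l(M(3), -28) = 7*(135 - 27*3 - 5*(-28) + 3*(-28))/2 = 7*(135 - 81 + 140 - 84)/2 = (7/2)*110 = 385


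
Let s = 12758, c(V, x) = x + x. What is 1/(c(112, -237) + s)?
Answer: 1/12284 ≈ 8.1407e-5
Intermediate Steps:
c(V, x) = 2*x
1/(c(112, -237) + s) = 1/(2*(-237) + 12758) = 1/(-474 + 12758) = 1/12284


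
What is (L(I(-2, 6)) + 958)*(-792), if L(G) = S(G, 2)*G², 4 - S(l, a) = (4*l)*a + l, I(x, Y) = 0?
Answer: -758736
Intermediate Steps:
S(l, a) = 4 - l - 4*a*l (S(l, a) = 4 - ((4*l)*a + l) = 4 - (4*a*l + l) = 4 - (l + 4*a*l) = 4 + (-l - 4*a*l) = 4 - l - 4*a*l)
L(G) = G²*(4 - 9*G) (L(G) = (4 - G - 4*2*G)*G² = (4 - G - 8*G)*G² = (4 - 9*G)*G² = G²*(4 - 9*G))
(L(I(-2, 6)) + 958)*(-792) = (0²*(4 - 9*0) + 958)*(-792) = (0*(4 + 0) + 958)*(-792) = (0*4 + 958)*(-792) = (0 + 958)*(-792) = 958*(-792) = -758736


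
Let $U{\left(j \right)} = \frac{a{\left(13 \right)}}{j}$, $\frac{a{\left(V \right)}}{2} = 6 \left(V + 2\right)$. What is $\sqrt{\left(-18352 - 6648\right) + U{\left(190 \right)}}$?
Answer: $\frac{i \sqrt{9024658}}{19} \approx 158.11 i$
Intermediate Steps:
$a{\left(V \right)} = 24 + 12 V$ ($a{\left(V \right)} = 2 \cdot 6 \left(V + 2\right) = 2 \cdot 6 \left(2 + V\right) = 2 \left(12 + 6 V\right) = 24 + 12 V$)
$U{\left(j \right)} = \frac{180}{j}$ ($U{\left(j \right)} = \frac{24 + 12 \cdot 13}{j} = \frac{24 + 156}{j} = \frac{180}{j}$)
$\sqrt{\left(-18352 - 6648\right) + U{\left(190 \right)}} = \sqrt{\left(-18352 - 6648\right) + \frac{180}{190}} = \sqrt{-25000 + 180 \cdot \frac{1}{190}} = \sqrt{-25000 + \frac{18}{19}} = \sqrt{- \frac{474982}{19}} = \frac{i \sqrt{9024658}}{19}$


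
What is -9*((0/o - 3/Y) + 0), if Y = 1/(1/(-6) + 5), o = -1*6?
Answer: 261/2 ≈ 130.50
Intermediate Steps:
o = -6
Y = 6/29 (Y = 1/(-1/6 + 5) = 1/(29/6) = 6/29 ≈ 0.20690)
-9*((0/o - 3/Y) + 0) = -9*((0/(-6) - 3/6/29) + 0) = -9*((0*(-1/6) - 3*29/6) + 0) = -9*((0 - 29/2) + 0) = -9*(-29/2 + 0) = -9*(-29/2) = 261/2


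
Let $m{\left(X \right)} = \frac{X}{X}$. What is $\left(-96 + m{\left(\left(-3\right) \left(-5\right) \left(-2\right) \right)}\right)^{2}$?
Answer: $9025$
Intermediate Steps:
$m{\left(X \right)} = 1$
$\left(-96 + m{\left(\left(-3\right) \left(-5\right) \left(-2\right) \right)}\right)^{2} = \left(-96 + 1\right)^{2} = \left(-95\right)^{2} = 9025$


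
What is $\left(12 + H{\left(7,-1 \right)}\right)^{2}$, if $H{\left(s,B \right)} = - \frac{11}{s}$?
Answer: $\frac{5329}{49} \approx 108.76$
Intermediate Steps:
$\left(12 + H{\left(7,-1 \right)}\right)^{2} = \left(12 - \frac{11}{7}\right)^{2} = \left(\frac{73}{7}\right)^{2} = \frac{5329}{49}$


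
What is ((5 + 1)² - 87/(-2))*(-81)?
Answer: -12879/2 ≈ -6439.5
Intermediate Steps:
((5 + 1)² - 87/(-2))*(-81) = (6² - 87*(-½))*(-81) = (36 + 87/2)*(-81) = (159/2)*(-81) = -12879/2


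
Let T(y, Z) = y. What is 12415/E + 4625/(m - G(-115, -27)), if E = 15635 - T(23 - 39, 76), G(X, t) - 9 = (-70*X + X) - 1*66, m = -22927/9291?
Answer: 9458286670/45837036747 ≈ 0.20635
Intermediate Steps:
m = -22927/9291 (m = -22927*1/9291 = -22927/9291 ≈ -2.4677)
G(X, t) = -57 - 69*X (G(X, t) = 9 + ((-70*X + X) - 1*66) = 9 + (-69*X - 66) = 9 + (-66 - 69*X) = -57 - 69*X)
E = 15651 (E = 15635 - (23 - 39) = 15635 - 1*(-16) = 15635 + 16 = 15651)
12415/E + 4625/(m - G(-115, -27)) = 12415/15651 + 4625/(-22927/9291 - (-57 - 69*(-115))) = 12415*(1/15651) + 4625/(-22927/9291 - (-57 + 7935)) = 12415/15651 + 4625/(-22927/9291 - 1*7878) = 12415/15651 + 4625/(-22927/9291 - 7878) = 12415/15651 + 4625/(-73217425/9291) = 12415/15651 + 4625*(-9291/73217425) = 12415/15651 - 1718835/2928697 = 9458286670/45837036747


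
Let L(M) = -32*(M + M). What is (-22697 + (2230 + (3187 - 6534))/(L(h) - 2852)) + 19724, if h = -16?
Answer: -5433527/1828 ≈ -2972.4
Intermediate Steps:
L(M) = -64*M
(-22697 + (2230 + (3187 - 6534))/(L(h) - 2852)) + 19724 = (-22697 + (2230 + (3187 - 6534))/(-64*(-16) - 2852)) + 19724 = (-22697 + (2230 - 3347)/(1024 - 2852)) + 19724 = (-22697 - 1117/(-1828)) + 19724 = (-22697 - 1117*(-1/1828)) + 19724 = (-22697 + 1117/1828) + 19724 = -41488999/1828 + 19724 = -5433527/1828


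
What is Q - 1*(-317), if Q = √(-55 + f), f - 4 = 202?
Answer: 317 + √151 ≈ 329.29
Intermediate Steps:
f = 206 (f = 4 + 202 = 206)
Q = √151 (Q = √(-55 + 206) = √151 ≈ 12.288)
Q - 1*(-317) = √151 - 1*(-317) = √151 + 317 = 317 + √151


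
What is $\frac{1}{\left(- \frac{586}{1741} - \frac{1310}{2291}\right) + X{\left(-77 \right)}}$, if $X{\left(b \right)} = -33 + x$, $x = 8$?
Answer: $- \frac{3988631}{103339011} \approx -0.038598$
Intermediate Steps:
$X{\left(b \right)} = -25$ ($X{\left(b \right)} = -33 + 8 = -25$)
$\frac{1}{\left(- \frac{586}{1741} - \frac{1310}{2291}\right) + X{\left(-77 \right)}} = \frac{1}{\left(- \frac{586}{1741} - \frac{1310}{2291}\right) - 25} = \frac{1}{- \frac{3623236}{3988631} - 25} = \frac{1}{- \frac{103339011}{3988631}} = - \frac{3988631}{103339011}$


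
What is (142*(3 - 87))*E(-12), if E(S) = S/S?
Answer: -11928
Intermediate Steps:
E(S) = 1
(142*(3 - 87))*E(-12) = (142*(3 - 87))*1 = (142*(-84))*1 = -11928*1 = -11928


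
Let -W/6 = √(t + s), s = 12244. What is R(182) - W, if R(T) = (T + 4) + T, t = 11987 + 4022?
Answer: 368 + 6*√28253 ≈ 1376.5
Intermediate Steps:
t = 16009
R(T) = 4 + 2*T (R(T) = (4 + T) + T = 4 + 2*T)
W = -6*√28253 (W = -6*√(16009 + 12244) = -6*√28253 ≈ -1008.5)
R(182) - W = (4 + 2*182) - (-6)*√28253 = (4 + 364) + 6*√28253 = 368 + 6*√28253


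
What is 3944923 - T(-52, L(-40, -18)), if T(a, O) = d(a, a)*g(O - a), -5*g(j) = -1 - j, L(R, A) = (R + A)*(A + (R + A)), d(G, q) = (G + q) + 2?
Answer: 20179637/5 ≈ 4.0359e+6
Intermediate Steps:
d(G, q) = 2 + G + q
L(R, A) = (A + R)*(R + 2*A) (L(R, A) = (A + R)*(A + (A + R)) = (A + R)*(R + 2*A))
g(j) = 1/5 + j/5 (g(j) = -(-1 - j)/5 = 1/5 + j/5)
T(a, O) = (2 + 2*a)*(1/5 - a/5 + O/5) (T(a, O) = (2 + a + a)*(1/5 + (O - a)/5) = (2 + 2*a)*(1/5 + (-a/5 + O/5)) = (2 + 2*a)*(1/5 - a/5 + O/5))
3944923 - T(-52, L(-40, -18)) = 3944923 - 2*(1 - 52)*(1 + ((-40)**2 + 2*(-18)**2 + 3*(-18)*(-40)) - 1*(-52))/5 = 3944923 - 2*(-51)*(1 + (1600 + 2*324 + 2160) + 52)/5 = 3944923 - 2*(-51)*(1 + (1600 + 648 + 2160) + 52)/5 = 3944923 - 2*(-51)*(1 + 4408 + 52)/5 = 3944923 - 2*(-51)*4461/5 = 3944923 - 1*(-455022/5) = 3944923 + 455022/5 = 20179637/5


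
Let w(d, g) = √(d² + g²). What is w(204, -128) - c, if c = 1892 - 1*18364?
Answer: 16472 + 20*√145 ≈ 16713.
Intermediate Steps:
c = -16472 (c = 1892 - 18364 = -16472)
w(204, -128) - c = √(204² + (-128)²) - 1*(-16472) = √(41616 + 16384) + 16472 = √58000 + 16472 = 20*√145 + 16472 = 16472 + 20*√145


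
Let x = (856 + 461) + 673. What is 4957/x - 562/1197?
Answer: 4815149/2382030 ≈ 2.0214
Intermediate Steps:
x = 1990 (x = 1317 + 673 = 1990)
4957/x - 562/1197 = 4957/1990 - 562/1197 = 4815149/2382030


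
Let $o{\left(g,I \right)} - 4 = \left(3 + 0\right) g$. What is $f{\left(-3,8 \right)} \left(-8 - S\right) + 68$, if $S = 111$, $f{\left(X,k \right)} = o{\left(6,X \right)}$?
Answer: $-2550$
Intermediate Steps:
$o{\left(g,I \right)} = 4 + 3 g$ ($o{\left(g,I \right)} = 4 + \left(3 + 0\right) g = 4 + 3 g$)
$f{\left(X,k \right)} = 22$ ($f{\left(X,k \right)} = 4 + 3 \cdot 6 = 4 + 18 = 22$)
$f{\left(-3,8 \right)} \left(-8 - S\right) + 68 = 22 \left(-8 - 111\right) + 68 = 22 \left(-119\right) + 68 = -2618 + 68 = -2550$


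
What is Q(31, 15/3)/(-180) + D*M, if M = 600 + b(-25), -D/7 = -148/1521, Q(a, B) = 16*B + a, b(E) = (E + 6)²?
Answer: 19893161/30420 ≈ 653.95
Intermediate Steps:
b(E) = (6 + E)²
Q(a, B) = a + 16*B
D = 1036/1521 (D = -(-1036)/1521 = -7*(-148/1521) = 1036/1521 ≈ 0.68113)
M = 961 (M = 600 + (6 - 25)² = 600 + (-19)² = 600 + 361 = 961)
Q(31, 15/3)/(-180) + D*M = (31 + 16*(15/3))/(-180) + (1036/1521)*961 = (31 + 16*(15*(⅓)))*(-1/180) + 995596/1521 = (31 + 16*5)*(-1/180) + 995596/1521 = (31 + 80)*(-1/180) + 995596/1521 = 111*(-1/180) + 995596/1521 = -37/60 + 995596/1521 = 19893161/30420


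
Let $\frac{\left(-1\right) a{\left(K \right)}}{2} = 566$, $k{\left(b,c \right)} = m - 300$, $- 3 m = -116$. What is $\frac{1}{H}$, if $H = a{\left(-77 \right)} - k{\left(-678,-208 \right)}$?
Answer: $- \frac{3}{2612} \approx -0.0011485$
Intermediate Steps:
$m = \frac{116}{3}$ ($m = \left(- \frac{1}{3}\right) \left(-116\right) = \frac{116}{3} \approx 38.667$)
$k{\left(b,c \right)} = - \frac{784}{3}$ ($k{\left(b,c \right)} = \frac{116}{3} - 300 = - \frac{784}{3}$)
$a{\left(K \right)} = -1132$ ($a{\left(K \right)} = \left(-2\right) 566 = -1132$)
$H = - \frac{2612}{3}$ ($H = -1132 - - \frac{784}{3} = -1132 + \frac{784}{3} = - \frac{2612}{3} \approx -870.67$)
$\frac{1}{H} = \frac{1}{- \frac{2612}{3}} = - \frac{3}{2612}$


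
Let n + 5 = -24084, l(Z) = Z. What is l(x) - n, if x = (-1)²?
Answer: 24090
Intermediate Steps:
x = 1
n = -24089 (n = -5 - 24084 = -24089)
l(x) - n = 1 - 1*(-24089) = 1 + 24089 = 24090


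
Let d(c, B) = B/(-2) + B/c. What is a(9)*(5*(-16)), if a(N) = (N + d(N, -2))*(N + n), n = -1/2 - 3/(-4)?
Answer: -65120/9 ≈ -7235.6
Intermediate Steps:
d(c, B) = -B/2 + B/c (d(c, B) = B*(-1/2) + B/c = -B/2 + B/c)
n = 1/4 (n = -1*1/2 - 3*(-1/4) = -1/2 + 3/4 = 1/4 ≈ 0.25000)
a(N) = (1/4 + N)*(1 + N - 2/N) (a(N) = (N + (-1/2*(-2) - 2/N))*(N + 1/4) = (N + (1 - 2/N))*(1/4 + N) = (1 + N - 2/N)*(1/4 + N) = (1/4 + N)*(1 + N - 2/N))
a(9)*(5*(-16)) = ((1/4)*(-2 + 9*(-7 + 4*9**2 + 5*9))/9)*(5*(-16)) = ((1/4)*(1/9)*(-2 + 9*(-7 + 4*81 + 45)))*(-80) = ((1/4)*(1/9)*(-2 + 9*(-7 + 324 + 45)))*(-80) = ((1/4)*(1/9)*(-2 + 9*362))*(-80) = ((1/4)*(1/9)*(-2 + 3258))*(-80) = ((1/4)*(1/9)*3256)*(-80) = (814/9)*(-80) = -65120/9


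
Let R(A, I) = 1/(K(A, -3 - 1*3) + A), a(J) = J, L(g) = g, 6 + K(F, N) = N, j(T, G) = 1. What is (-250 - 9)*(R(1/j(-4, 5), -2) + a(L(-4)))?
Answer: 11655/11 ≈ 1059.5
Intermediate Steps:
K(F, N) = -6 + N
R(A, I) = 1/(-12 + A) (R(A, I) = 1/((-6 + (-3 - 1*3)) + A) = 1/((-6 + (-3 - 3)) + A) = 1/((-6 - 6) + A) = 1/(-12 + A))
(-250 - 9)*(R(1/j(-4, 5), -2) + a(L(-4))) = (-250 - 9)*(1/(-12 + 1/1) - 4) = -259*(1/(-12 + 1*1) - 4) = -259*(1/(-12 + 1) - 4) = -259*(1/(-11) - 4) = -259*(-1/11 - 4) = -259*(-45/11) = 11655/11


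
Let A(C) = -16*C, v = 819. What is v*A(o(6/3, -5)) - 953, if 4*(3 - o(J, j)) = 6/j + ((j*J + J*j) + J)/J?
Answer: -368401/5 ≈ -73680.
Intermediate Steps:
o(J, j) = 3 - 3/(2*j) - (J + 2*J*j)/(4*J) (o(J, j) = 3 - (6/j + ((j*J + J*j) + J)/J)/4 = 3 - (6/j + ((J*j + J*j) + J)/J)/4 = 3 - (6/j + (2*J*j + J)/J)/4 = 3 - (6/j + (J + 2*J*j)/J)/4 = 3 + (-3/(2*j) - (J + 2*J*j)/(4*J)) = 3 - 3/(2*j) - (J + 2*J*j)/(4*J))
v*A(o(6/3, -5)) - 953 = 819*(-16*(11/4 - 3/2/(-5) - 1/2*(-5))) - 953 = 819*(-16*(11/4 - 3/2*(-1/5) + 5/2)) - 953 = 819*(-16*(11/4 + 3/10 + 5/2)) - 953 = 819*(-16*111/20) - 953 = 819*(-444/5) - 953 = -363636/5 - 953 = -368401/5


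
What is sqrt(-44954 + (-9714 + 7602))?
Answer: I*sqrt(47066) ≈ 216.95*I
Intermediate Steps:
sqrt(-44954 + (-9714 + 7602)) = sqrt(-44954 - 2112) = sqrt(-47066) = I*sqrt(47066)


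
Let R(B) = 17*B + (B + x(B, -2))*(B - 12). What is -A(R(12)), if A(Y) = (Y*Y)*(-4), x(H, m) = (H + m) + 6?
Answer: 166464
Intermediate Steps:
x(H, m) = 6 + H + m
R(B) = 17*B + (-12 + B)*(4 + 2*B) (R(B) = 17*B + (B + (6 + B - 2))*(B - 12) = 17*B + (B + (4 + B))*(-12 + B) = 17*B + (4 + 2*B)*(-12 + B) = 17*B + (-12 + B)*(4 + 2*B))
A(Y) = -4*Y**2 (A(Y) = Y**2*(-4) = -4*Y**2)
-A(R(12)) = -(-4)*(-48 - 3*12 + 2*12**2)**2 = -(-4)*(-48 - 36 + 2*144)**2 = -(-4)*(-48 - 36 + 288)**2 = -(-4)*204**2 = -(-4)*41616 = -1*(-166464) = 166464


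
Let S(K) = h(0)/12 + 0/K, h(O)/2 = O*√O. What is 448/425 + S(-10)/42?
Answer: 448/425 ≈ 1.0541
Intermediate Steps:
h(O) = 2*O^(3/2) (h(O) = 2*(O*√O) = 2*O^(3/2))
S(K) = 0 (S(K) = (2*0^(3/2))/12 + 0/K = (2*0)*(1/12) + 0 = 0*(1/12) + 0 = 0 + 0 = 0)
448/425 + S(-10)/42 = 448/425 + 0/42 = 448*(1/425) + 0*(1/42) = 448/425 + 0 = 448/425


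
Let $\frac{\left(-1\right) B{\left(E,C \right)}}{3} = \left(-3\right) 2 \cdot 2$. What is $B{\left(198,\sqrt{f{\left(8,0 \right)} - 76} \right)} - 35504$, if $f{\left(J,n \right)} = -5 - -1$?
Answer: $-35468$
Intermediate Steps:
$f{\left(J,n \right)} = -4$ ($f{\left(J,n \right)} = -5 + 1 = -4$)
$B{\left(E,C \right)} = 36$ ($B{\left(E,C \right)} = - 3 \left(-3\right) 2 \cdot 2 = - 3 \left(\left(-6\right) 2\right) = \left(-3\right) \left(-12\right) = 36$)
$B{\left(198,\sqrt{f{\left(8,0 \right)} - 76} \right)} - 35504 = 36 - 35504 = -35468$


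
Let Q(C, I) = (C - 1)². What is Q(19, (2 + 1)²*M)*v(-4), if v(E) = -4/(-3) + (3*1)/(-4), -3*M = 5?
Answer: 189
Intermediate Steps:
M = -5/3 (M = -⅓*5 = -5/3 ≈ -1.6667)
v(E) = 7/12 (v(E) = -4*(-⅓) + 3*(-¼) = 4/3 - ¾ = 7/12)
Q(C, I) = (-1 + C)²
Q(19, (2 + 1)²*M)*v(-4) = (-1 + 19)²*(7/12) = 18²*(7/12) = 324*(7/12) = 189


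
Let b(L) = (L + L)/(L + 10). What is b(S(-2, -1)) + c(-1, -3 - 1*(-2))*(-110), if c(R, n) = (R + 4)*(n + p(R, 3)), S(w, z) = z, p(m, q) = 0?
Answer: 2968/9 ≈ 329.78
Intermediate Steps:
b(L) = 2*L/(10 + L) (b(L) = (2*L)/(10 + L) = 2*L/(10 + L))
c(R, n) = n*(4 + R) (c(R, n) = (R + 4)*(n + 0) = (4 + R)*n = n*(4 + R))
b(S(-2, -1)) + c(-1, -3 - 1*(-2))*(-110) = 2*(-1)/(10 - 1) + ((-3 - 1*(-2))*(4 - 1))*(-110) = 2*(-1)/9 + ((-3 + 2)*3)*(-110) = 2*(-1)*(⅑) - 1*3*(-110) = -2/9 - 3*(-110) = -2/9 + 330 = 2968/9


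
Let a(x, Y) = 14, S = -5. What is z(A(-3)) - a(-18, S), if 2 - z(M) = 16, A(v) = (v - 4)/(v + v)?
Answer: -28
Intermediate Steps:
A(v) = (-4 + v)/(2*v) (A(v) = (-4 + v)/((2*v)) = (-4 + v)*(1/(2*v)) = (-4 + v)/(2*v))
z(M) = -14 (z(M) = 2 - 1*16 = 2 - 16 = -14)
z(A(-3)) - a(-18, S) = -14 - 1*14 = -14 - 14 = -28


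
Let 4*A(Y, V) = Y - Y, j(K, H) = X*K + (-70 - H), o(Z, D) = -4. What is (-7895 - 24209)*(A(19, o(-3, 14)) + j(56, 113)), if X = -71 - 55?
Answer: 232400856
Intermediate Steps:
X = -126
j(K, H) = -70 - H - 126*K (j(K, H) = -126*K + (-70 - H) = -70 - H - 126*K)
A(Y, V) = 0 (A(Y, V) = (Y - Y)/4 = (1/4)*0 = 0)
(-7895 - 24209)*(A(19, o(-3, 14)) + j(56, 113)) = (-7895 - 24209)*(0 + (-70 - 1*113 - 126*56)) = -32104*(0 + (-70 - 113 - 7056)) = -32104*(0 - 7239) = -32104*(-7239) = 232400856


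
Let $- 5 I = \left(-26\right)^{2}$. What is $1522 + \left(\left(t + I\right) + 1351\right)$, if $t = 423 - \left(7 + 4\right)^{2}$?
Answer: $\frac{15199}{5} \approx 3039.8$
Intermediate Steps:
$t = 302$ ($t = 423 - 11^{2} = 423 - 121 = 302$)
$I = - \frac{676}{5}$ ($I = - \frac{\left(-26\right)^{2}}{5} = \left(- \frac{1}{5}\right) 676 = - \frac{676}{5} \approx -135.2$)
$1522 + \left(\left(t + I\right) + 1351\right) = 1522 + \left(\left(302 - \frac{676}{5}\right) + 1351\right) = 1522 + \left(\frac{834}{5} + 1351\right) = 1522 + \frac{7589}{5} = \frac{15199}{5}$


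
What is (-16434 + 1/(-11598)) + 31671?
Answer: 176718725/11598 ≈ 15237.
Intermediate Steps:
(-16434 + 1/(-11598)) + 31671 = (-16434 - 1/11598) + 31671 = -190601533/11598 + 31671 = 176718725/11598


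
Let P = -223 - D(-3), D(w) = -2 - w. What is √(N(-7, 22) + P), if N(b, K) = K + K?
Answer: 6*I*√5 ≈ 13.416*I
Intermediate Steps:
N(b, K) = 2*K
P = -224 (P = -223 - (-2 - 1*(-3)) = -223 - (-2 + 3) = -223 - 1*1 = -223 - 1 = -224)
√(N(-7, 22) + P) = √(2*22 - 224) = √(44 - 224) = √(-180) = 6*I*√5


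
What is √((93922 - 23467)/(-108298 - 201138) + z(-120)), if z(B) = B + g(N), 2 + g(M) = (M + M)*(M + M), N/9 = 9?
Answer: √625294091757583/154718 ≈ 161.62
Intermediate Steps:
N = 81 (N = 9*9 = 81)
g(M) = -2 + 4*M² (g(M) = -2 + (M + M)*(M + M) = -2 + (2*M)*(2*M) = -2 + 4*M²)
z(B) = 26242 + B (z(B) = B + (-2 + 4*81²) = B + (-2 + 4*6561) = B + (-2 + 26244) = B + 26242 = 26242 + B)
√((93922 - 23467)/(-108298 - 201138) + z(-120)) = √((93922 - 23467)/(-108298 - 201138) + (26242 - 120)) = √(70455/(-309436) + 26122) = √(70455*(-1/309436) + 26122) = √(-70455/309436 + 26122) = √(8083016737/309436) = √625294091757583/154718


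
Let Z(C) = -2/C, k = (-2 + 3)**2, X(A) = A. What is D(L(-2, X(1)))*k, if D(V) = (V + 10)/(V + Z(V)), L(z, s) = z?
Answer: -8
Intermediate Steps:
k = 1 (k = 1**2 = 1)
D(V) = (10 + V)/(V - 2/V) (D(V) = (V + 10)/(V - 2/V) = (10 + V)/(V - 2/V))
D(L(-2, X(1)))*k = -2*(10 - 2)/(-2 + (-2)**2)*1 = -2*8/(-2 + 4)*1 = -2*8/2*1 = -2*1/2*8*1 = -8*1 = -8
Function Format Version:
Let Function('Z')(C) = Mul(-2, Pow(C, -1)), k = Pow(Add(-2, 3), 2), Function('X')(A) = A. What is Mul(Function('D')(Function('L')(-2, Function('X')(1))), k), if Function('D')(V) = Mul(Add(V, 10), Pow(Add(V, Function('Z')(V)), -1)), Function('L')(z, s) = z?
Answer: -8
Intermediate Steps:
k = 1 (k = Pow(1, 2) = 1)
Function('D')(V) = Mul(Pow(Add(V, Mul(-2, Pow(V, -1))), -1), Add(10, V)) (Function('D')(V) = Mul(Add(V, 10), Pow(Add(V, Mul(-2, Pow(V, -1))), -1)) = Mul(Add(10, V), Pow(Add(V, Mul(-2, Pow(V, -1))), -1)) = Mul(Pow(Add(V, Mul(-2, Pow(V, -1))), -1), Add(10, V)))
Mul(Function('D')(Function('L')(-2, Function('X')(1))), k) = Mul(Mul(-2, Pow(Add(-2, Pow(-2, 2)), -1), Add(10, -2)), 1) = Mul(Mul(-2, Pow(Add(-2, 4), -1), 8), 1) = Mul(Mul(-2, Pow(2, -1), 8), 1) = Mul(Mul(-2, Rational(1, 2), 8), 1) = Mul(-8, 1) = -8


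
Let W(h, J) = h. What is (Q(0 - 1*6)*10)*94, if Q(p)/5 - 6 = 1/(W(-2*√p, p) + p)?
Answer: 27730 + 470*I*√6/3 ≈ 27730.0 + 383.75*I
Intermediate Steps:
Q(p) = 30 + 5/(p - 2*√p) (Q(p) = 30 + 5/(-2*√p + p) = 30 + 5/(p - 2*√p))
(Q(0 - 1*6)*10)*94 = ((5*(-1 - 6*(0 - 1*6) + 12*√(0 - 1*6))/(-(0 - 1*6) + 2*√(0 - 1*6)))*10)*94 = ((5*(-1 - 6*(0 - 6) + 12*√(0 - 6))/(-(0 - 6) + 2*√(0 - 6)))*10)*94 = ((5*(-1 - 6*(-6) + 12*√(-6))/(-1*(-6) + 2*√(-6)))*10)*94 = ((5*(-1 + 36 + 12*(I*√6))/(6 + 2*(I*√6)))*10)*94 = ((5*(-1 + 36 + 12*I*√6)/(6 + 2*I*√6))*10)*94 = ((5*(35 + 12*I*√6)/(6 + 2*I*√6))*10)*94 = (50*(35 + 12*I*√6)/(6 + 2*I*√6))*94 = 4700*(35 + 12*I*√6)/(6 + 2*I*√6)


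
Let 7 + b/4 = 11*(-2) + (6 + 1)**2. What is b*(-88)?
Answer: -7040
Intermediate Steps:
b = 80 (b = -28 + 4*(11*(-2) + (6 + 1)**2) = -28 + 4*(-22 + 7**2) = -28 + 4*(-22 + 49) = -28 + 4*27 = -28 + 108 = 80)
b*(-88) = 80*(-88) = -7040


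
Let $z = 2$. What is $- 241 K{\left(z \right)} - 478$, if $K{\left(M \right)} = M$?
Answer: $-960$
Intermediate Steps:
$- 241 K{\left(z \right)} - 478 = \left(-241\right) 2 - 478 = -482 - 478 = -960$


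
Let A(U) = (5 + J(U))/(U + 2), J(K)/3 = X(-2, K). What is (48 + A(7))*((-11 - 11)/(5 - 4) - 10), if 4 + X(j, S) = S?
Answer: -14272/9 ≈ -1585.8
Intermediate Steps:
X(j, S) = -4 + S
J(K) = -12 + 3*K (J(K) = 3*(-4 + K) = -12 + 3*K)
A(U) = (-7 + 3*U)/(2 + U) (A(U) = (5 + (-12 + 3*U))/(U + 2) = (-7 + 3*U)/(2 + U))
(48 + A(7))*((-11 - 11)/(5 - 4) - 10) = (48 + (-7 + 3*7)/(2 + 7))*((-11 - 11)/(5 - 4) - 10) = (48 + (-7 + 21)/9)*(-22/1 - 10) = (48 + (⅑)*14)*(-22*1 - 10) = (48 + 14/9)*(-22 - 10) = (446/9)*(-32) = -14272/9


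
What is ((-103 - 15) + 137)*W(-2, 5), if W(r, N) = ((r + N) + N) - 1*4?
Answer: 76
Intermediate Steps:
W(r, N) = -4 + r + 2*N (W(r, N) = ((N + r) + N) - 4 = (r + 2*N) - 4 = -4 + r + 2*N)
((-103 - 15) + 137)*W(-2, 5) = ((-103 - 15) + 137)*(-4 - 2 + 2*5) = (-118 + 137)*(-4 - 2 + 10) = 19*4 = 76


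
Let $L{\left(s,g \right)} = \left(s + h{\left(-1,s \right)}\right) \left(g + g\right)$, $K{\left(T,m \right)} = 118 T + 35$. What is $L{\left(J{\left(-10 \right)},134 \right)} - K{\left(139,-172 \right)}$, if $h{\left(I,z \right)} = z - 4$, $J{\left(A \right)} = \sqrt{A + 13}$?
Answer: $-17509 + 536 \sqrt{3} \approx -16581.0$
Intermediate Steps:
$K{\left(T,m \right)} = 35 + 118 T$
$J{\left(A \right)} = \sqrt{13 + A}$
$h{\left(I,z \right)} = -4 + z$
$L{\left(s,g \right)} = 2 g \left(-4 + 2 s\right)$ ($L{\left(s,g \right)} = \left(s + \left(-4 + s\right)\right) \left(g + g\right) = \left(-4 + 2 s\right) 2 g = 2 g \left(-4 + 2 s\right)$)
$L{\left(J{\left(-10 \right)},134 \right)} - K{\left(139,-172 \right)} = 4 \cdot 134 \left(-2 + \sqrt{13 - 10}\right) - \left(35 + 118 \cdot 139\right) = 4 \cdot 134 \left(-2 + \sqrt{3}\right) - \left(35 + 16402\right) = \left(-1072 + 536 \sqrt{3}\right) - 16437 = -17509 + 536 \sqrt{3}$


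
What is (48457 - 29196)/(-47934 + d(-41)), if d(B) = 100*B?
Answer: -19261/52034 ≈ -0.37016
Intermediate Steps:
(48457 - 29196)/(-47934 + d(-41)) = (48457 - 29196)/(-47934 + 100*(-41)) = 19261/(-47934 - 4100) = 19261/(-52034) = 19261*(-1/52034) = -19261/52034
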